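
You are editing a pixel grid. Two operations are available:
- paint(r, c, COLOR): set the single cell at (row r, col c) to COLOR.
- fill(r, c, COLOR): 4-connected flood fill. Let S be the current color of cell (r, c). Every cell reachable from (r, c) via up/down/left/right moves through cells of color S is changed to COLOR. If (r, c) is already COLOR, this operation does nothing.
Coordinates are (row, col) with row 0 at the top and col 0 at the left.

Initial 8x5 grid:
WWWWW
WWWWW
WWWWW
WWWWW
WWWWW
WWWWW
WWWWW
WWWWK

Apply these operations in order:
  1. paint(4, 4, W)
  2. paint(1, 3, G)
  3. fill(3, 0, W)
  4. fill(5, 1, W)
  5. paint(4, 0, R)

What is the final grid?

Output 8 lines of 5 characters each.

After op 1 paint(4,4,W):
WWWWW
WWWWW
WWWWW
WWWWW
WWWWW
WWWWW
WWWWW
WWWWK
After op 2 paint(1,3,G):
WWWWW
WWWGW
WWWWW
WWWWW
WWWWW
WWWWW
WWWWW
WWWWK
After op 3 fill(3,0,W) [0 cells changed]:
WWWWW
WWWGW
WWWWW
WWWWW
WWWWW
WWWWW
WWWWW
WWWWK
After op 4 fill(5,1,W) [0 cells changed]:
WWWWW
WWWGW
WWWWW
WWWWW
WWWWW
WWWWW
WWWWW
WWWWK
After op 5 paint(4,0,R):
WWWWW
WWWGW
WWWWW
WWWWW
RWWWW
WWWWW
WWWWW
WWWWK

Answer: WWWWW
WWWGW
WWWWW
WWWWW
RWWWW
WWWWW
WWWWW
WWWWK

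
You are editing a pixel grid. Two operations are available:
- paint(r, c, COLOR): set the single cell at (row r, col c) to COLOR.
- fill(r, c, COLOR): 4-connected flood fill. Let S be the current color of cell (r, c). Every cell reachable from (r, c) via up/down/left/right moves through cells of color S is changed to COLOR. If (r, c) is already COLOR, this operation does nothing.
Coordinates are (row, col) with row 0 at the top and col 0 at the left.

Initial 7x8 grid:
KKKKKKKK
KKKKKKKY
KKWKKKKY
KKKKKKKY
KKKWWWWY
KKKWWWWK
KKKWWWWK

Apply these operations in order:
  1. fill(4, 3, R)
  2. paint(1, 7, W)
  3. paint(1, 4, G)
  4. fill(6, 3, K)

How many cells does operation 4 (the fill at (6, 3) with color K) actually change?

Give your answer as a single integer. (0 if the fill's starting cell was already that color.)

After op 1 fill(4,3,R) [12 cells changed]:
KKKKKKKK
KKKKKKKY
KKWKKKKY
KKKKKKKY
KKKRRRRY
KKKRRRRK
KKKRRRRK
After op 2 paint(1,7,W):
KKKKKKKK
KKKKKKKW
KKWKKKKY
KKKKKKKY
KKKRRRRY
KKKRRRRK
KKKRRRRK
After op 3 paint(1,4,G):
KKKKKKKK
KKKKGKKW
KKWKKKKY
KKKKKKKY
KKKRRRRY
KKKRRRRK
KKKRRRRK
After op 4 fill(6,3,K) [12 cells changed]:
KKKKKKKK
KKKKGKKW
KKWKKKKY
KKKKKKKY
KKKKKKKY
KKKKKKKK
KKKKKKKK

Answer: 12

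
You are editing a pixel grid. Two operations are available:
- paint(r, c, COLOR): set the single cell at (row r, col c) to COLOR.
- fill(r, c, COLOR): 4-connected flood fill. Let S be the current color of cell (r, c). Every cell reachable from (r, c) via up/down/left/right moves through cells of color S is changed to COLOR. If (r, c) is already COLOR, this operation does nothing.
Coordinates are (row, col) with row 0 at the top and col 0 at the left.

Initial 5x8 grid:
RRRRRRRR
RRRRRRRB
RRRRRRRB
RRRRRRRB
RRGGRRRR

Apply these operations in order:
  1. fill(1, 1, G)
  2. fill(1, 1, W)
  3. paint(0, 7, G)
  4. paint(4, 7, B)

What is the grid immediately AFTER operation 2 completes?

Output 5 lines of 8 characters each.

After op 1 fill(1,1,G) [35 cells changed]:
GGGGGGGG
GGGGGGGB
GGGGGGGB
GGGGGGGB
GGGGGGGG
After op 2 fill(1,1,W) [37 cells changed]:
WWWWWWWW
WWWWWWWB
WWWWWWWB
WWWWWWWB
WWWWWWWW

Answer: WWWWWWWW
WWWWWWWB
WWWWWWWB
WWWWWWWB
WWWWWWWW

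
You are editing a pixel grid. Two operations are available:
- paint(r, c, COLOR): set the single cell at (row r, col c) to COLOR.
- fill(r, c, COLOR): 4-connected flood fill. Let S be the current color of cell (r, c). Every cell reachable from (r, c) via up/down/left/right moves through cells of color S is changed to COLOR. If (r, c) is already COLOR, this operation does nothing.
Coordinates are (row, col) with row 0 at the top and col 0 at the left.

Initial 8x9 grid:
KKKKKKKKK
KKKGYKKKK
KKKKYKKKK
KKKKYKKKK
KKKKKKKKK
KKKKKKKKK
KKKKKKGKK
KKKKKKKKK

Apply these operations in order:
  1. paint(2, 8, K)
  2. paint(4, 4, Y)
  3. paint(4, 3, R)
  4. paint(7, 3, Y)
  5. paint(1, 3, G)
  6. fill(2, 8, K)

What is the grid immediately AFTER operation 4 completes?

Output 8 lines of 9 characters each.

Answer: KKKKKKKKK
KKKGYKKKK
KKKKYKKKK
KKKKYKKKK
KKKRYKKKK
KKKKKKKKK
KKKKKKGKK
KKKYKKKKK

Derivation:
After op 1 paint(2,8,K):
KKKKKKKKK
KKKGYKKKK
KKKKYKKKK
KKKKYKKKK
KKKKKKKKK
KKKKKKKKK
KKKKKKGKK
KKKKKKKKK
After op 2 paint(4,4,Y):
KKKKKKKKK
KKKGYKKKK
KKKKYKKKK
KKKKYKKKK
KKKKYKKKK
KKKKKKKKK
KKKKKKGKK
KKKKKKKKK
After op 3 paint(4,3,R):
KKKKKKKKK
KKKGYKKKK
KKKKYKKKK
KKKKYKKKK
KKKRYKKKK
KKKKKKKKK
KKKKKKGKK
KKKKKKKKK
After op 4 paint(7,3,Y):
KKKKKKKKK
KKKGYKKKK
KKKKYKKKK
KKKKYKKKK
KKKRYKKKK
KKKKKKKKK
KKKKKKGKK
KKKYKKKKK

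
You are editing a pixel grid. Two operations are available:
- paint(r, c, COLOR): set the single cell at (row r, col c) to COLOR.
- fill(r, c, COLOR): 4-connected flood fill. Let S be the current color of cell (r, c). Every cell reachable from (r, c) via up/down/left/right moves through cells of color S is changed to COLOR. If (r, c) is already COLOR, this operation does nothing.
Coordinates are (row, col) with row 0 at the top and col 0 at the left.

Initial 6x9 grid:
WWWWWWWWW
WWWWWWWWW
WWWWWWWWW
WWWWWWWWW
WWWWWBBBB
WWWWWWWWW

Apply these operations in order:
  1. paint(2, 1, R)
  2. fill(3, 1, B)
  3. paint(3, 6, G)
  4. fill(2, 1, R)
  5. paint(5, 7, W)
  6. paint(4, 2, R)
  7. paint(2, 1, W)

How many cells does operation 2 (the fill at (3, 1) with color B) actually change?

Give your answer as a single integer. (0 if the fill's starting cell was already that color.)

After op 1 paint(2,1,R):
WWWWWWWWW
WWWWWWWWW
WRWWWWWWW
WWWWWWWWW
WWWWWBBBB
WWWWWWWWW
After op 2 fill(3,1,B) [49 cells changed]:
BBBBBBBBB
BBBBBBBBB
BRBBBBBBB
BBBBBBBBB
BBBBBBBBB
BBBBBBBBB

Answer: 49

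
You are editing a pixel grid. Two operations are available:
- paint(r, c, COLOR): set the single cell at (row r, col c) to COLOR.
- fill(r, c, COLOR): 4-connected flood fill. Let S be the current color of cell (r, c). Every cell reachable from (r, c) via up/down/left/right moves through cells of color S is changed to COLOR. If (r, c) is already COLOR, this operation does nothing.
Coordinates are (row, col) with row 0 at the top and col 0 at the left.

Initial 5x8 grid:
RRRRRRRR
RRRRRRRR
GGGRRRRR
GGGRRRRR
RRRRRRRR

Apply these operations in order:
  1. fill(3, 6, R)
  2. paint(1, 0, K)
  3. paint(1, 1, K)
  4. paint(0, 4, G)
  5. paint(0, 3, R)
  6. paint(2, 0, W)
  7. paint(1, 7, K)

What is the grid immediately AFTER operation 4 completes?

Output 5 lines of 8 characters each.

After op 1 fill(3,6,R) [0 cells changed]:
RRRRRRRR
RRRRRRRR
GGGRRRRR
GGGRRRRR
RRRRRRRR
After op 2 paint(1,0,K):
RRRRRRRR
KRRRRRRR
GGGRRRRR
GGGRRRRR
RRRRRRRR
After op 3 paint(1,1,K):
RRRRRRRR
KKRRRRRR
GGGRRRRR
GGGRRRRR
RRRRRRRR
After op 4 paint(0,4,G):
RRRRGRRR
KKRRRRRR
GGGRRRRR
GGGRRRRR
RRRRRRRR

Answer: RRRRGRRR
KKRRRRRR
GGGRRRRR
GGGRRRRR
RRRRRRRR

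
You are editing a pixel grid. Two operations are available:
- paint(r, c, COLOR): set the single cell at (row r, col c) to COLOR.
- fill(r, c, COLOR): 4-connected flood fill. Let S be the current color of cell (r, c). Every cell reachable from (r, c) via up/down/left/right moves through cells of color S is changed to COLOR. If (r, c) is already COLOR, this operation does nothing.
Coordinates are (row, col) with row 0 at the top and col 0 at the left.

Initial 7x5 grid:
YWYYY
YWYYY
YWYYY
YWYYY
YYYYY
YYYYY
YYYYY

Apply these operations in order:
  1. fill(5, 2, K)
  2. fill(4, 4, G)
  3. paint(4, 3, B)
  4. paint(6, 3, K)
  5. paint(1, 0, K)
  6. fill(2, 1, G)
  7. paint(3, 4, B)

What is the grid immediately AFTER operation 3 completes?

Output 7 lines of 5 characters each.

Answer: GWGGG
GWGGG
GWGGG
GWGGG
GGGBG
GGGGG
GGGGG

Derivation:
After op 1 fill(5,2,K) [31 cells changed]:
KWKKK
KWKKK
KWKKK
KWKKK
KKKKK
KKKKK
KKKKK
After op 2 fill(4,4,G) [31 cells changed]:
GWGGG
GWGGG
GWGGG
GWGGG
GGGGG
GGGGG
GGGGG
After op 3 paint(4,3,B):
GWGGG
GWGGG
GWGGG
GWGGG
GGGBG
GGGGG
GGGGG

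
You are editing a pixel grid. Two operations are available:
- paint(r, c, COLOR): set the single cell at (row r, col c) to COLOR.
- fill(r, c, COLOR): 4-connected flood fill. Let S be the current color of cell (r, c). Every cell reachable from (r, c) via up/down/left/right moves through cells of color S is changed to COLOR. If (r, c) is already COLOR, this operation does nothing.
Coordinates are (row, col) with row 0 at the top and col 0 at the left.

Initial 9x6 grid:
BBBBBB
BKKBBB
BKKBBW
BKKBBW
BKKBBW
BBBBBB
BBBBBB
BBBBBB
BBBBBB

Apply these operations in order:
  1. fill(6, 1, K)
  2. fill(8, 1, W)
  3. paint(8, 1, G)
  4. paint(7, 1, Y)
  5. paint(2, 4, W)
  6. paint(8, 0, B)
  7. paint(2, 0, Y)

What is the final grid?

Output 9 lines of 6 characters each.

Answer: WWWWWW
WWWWWW
YWWWWW
WWWWWW
WWWWWW
WWWWWW
WWWWWW
WYWWWW
BGWWWW

Derivation:
After op 1 fill(6,1,K) [43 cells changed]:
KKKKKK
KKKKKK
KKKKKW
KKKKKW
KKKKKW
KKKKKK
KKKKKK
KKKKKK
KKKKKK
After op 2 fill(8,1,W) [51 cells changed]:
WWWWWW
WWWWWW
WWWWWW
WWWWWW
WWWWWW
WWWWWW
WWWWWW
WWWWWW
WWWWWW
After op 3 paint(8,1,G):
WWWWWW
WWWWWW
WWWWWW
WWWWWW
WWWWWW
WWWWWW
WWWWWW
WWWWWW
WGWWWW
After op 4 paint(7,1,Y):
WWWWWW
WWWWWW
WWWWWW
WWWWWW
WWWWWW
WWWWWW
WWWWWW
WYWWWW
WGWWWW
After op 5 paint(2,4,W):
WWWWWW
WWWWWW
WWWWWW
WWWWWW
WWWWWW
WWWWWW
WWWWWW
WYWWWW
WGWWWW
After op 6 paint(8,0,B):
WWWWWW
WWWWWW
WWWWWW
WWWWWW
WWWWWW
WWWWWW
WWWWWW
WYWWWW
BGWWWW
After op 7 paint(2,0,Y):
WWWWWW
WWWWWW
YWWWWW
WWWWWW
WWWWWW
WWWWWW
WWWWWW
WYWWWW
BGWWWW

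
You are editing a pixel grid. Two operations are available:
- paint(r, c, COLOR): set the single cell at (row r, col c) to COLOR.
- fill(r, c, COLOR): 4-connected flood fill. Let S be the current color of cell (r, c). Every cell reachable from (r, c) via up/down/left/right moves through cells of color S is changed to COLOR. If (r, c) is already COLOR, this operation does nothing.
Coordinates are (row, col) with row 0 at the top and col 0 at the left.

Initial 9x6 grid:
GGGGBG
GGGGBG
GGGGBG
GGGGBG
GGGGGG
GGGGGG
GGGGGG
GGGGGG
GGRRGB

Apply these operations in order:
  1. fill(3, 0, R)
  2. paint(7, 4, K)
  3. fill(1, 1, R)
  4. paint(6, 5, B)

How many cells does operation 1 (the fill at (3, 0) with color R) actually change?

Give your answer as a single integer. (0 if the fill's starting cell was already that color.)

Answer: 47

Derivation:
After op 1 fill(3,0,R) [47 cells changed]:
RRRRBR
RRRRBR
RRRRBR
RRRRBR
RRRRRR
RRRRRR
RRRRRR
RRRRRR
RRRRRB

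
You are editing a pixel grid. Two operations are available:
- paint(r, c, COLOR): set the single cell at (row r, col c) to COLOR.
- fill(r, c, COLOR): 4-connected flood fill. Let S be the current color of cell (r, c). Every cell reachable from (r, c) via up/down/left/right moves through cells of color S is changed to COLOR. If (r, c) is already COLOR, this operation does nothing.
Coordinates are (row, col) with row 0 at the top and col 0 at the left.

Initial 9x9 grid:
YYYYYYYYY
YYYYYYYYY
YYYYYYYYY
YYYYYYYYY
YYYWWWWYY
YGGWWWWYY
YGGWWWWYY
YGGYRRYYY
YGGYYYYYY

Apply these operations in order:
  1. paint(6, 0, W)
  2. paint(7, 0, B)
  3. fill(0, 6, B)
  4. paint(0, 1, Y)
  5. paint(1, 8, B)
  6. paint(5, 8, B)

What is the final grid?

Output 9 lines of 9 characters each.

Answer: BYBBBBBBB
BBBBBBBBB
BBBBBBBBB
BBBBBBBBB
BBBWWWWBB
BGGWWWWBB
WGGWWWWBB
BGGBRRBBB
YGGBBBBBB

Derivation:
After op 1 paint(6,0,W):
YYYYYYYYY
YYYYYYYYY
YYYYYYYYY
YYYYYYYYY
YYYWWWWYY
YGGWWWWYY
WGGWWWWYY
YGGYRRYYY
YGGYYYYYY
After op 2 paint(7,0,B):
YYYYYYYYY
YYYYYYYYY
YYYYYYYYY
YYYYYYYYY
YYYWWWWYY
YGGWWWWYY
WGGWWWWYY
BGGYRRYYY
YGGYYYYYY
After op 3 fill(0,6,B) [56 cells changed]:
BBBBBBBBB
BBBBBBBBB
BBBBBBBBB
BBBBBBBBB
BBBWWWWBB
BGGWWWWBB
WGGWWWWBB
BGGBRRBBB
YGGBBBBBB
After op 4 paint(0,1,Y):
BYBBBBBBB
BBBBBBBBB
BBBBBBBBB
BBBBBBBBB
BBBWWWWBB
BGGWWWWBB
WGGWWWWBB
BGGBRRBBB
YGGBBBBBB
After op 5 paint(1,8,B):
BYBBBBBBB
BBBBBBBBB
BBBBBBBBB
BBBBBBBBB
BBBWWWWBB
BGGWWWWBB
WGGWWWWBB
BGGBRRBBB
YGGBBBBBB
After op 6 paint(5,8,B):
BYBBBBBBB
BBBBBBBBB
BBBBBBBBB
BBBBBBBBB
BBBWWWWBB
BGGWWWWBB
WGGWWWWBB
BGGBRRBBB
YGGBBBBBB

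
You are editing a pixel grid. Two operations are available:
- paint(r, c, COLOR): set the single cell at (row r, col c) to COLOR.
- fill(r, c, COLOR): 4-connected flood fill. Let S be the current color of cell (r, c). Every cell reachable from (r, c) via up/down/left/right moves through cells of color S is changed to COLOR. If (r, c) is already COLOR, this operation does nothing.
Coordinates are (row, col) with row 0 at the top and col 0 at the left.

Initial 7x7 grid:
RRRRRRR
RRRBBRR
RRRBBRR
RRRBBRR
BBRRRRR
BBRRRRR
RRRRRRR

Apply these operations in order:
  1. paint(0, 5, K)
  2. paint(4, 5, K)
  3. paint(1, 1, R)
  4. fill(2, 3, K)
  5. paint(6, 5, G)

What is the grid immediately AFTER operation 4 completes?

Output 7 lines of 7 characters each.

Answer: RRRRRKR
RRRKKRR
RRRKKRR
RRRKKRR
BBRRRKR
BBRRRRR
RRRRRRR

Derivation:
After op 1 paint(0,5,K):
RRRRRKR
RRRBBRR
RRRBBRR
RRRBBRR
BBRRRRR
BBRRRRR
RRRRRRR
After op 2 paint(4,5,K):
RRRRRKR
RRRBBRR
RRRBBRR
RRRBBRR
BBRRRKR
BBRRRRR
RRRRRRR
After op 3 paint(1,1,R):
RRRRRKR
RRRBBRR
RRRBBRR
RRRBBRR
BBRRRKR
BBRRRRR
RRRRRRR
After op 4 fill(2,3,K) [6 cells changed]:
RRRRRKR
RRRKKRR
RRRKKRR
RRRKKRR
BBRRRKR
BBRRRRR
RRRRRRR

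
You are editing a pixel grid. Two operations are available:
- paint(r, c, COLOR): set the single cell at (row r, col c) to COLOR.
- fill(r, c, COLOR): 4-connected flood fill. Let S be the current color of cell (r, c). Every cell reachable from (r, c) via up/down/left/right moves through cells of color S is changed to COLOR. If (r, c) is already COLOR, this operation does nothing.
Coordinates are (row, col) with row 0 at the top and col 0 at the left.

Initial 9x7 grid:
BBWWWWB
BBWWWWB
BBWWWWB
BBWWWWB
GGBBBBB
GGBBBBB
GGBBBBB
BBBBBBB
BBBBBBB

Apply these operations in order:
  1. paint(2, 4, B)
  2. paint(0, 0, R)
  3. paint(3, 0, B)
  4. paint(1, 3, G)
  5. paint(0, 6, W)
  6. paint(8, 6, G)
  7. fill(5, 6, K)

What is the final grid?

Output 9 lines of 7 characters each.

After op 1 paint(2,4,B):
BBWWWWB
BBWWWWB
BBWWBWB
BBWWWWB
GGBBBBB
GGBBBBB
GGBBBBB
BBBBBBB
BBBBBBB
After op 2 paint(0,0,R):
RBWWWWB
BBWWWWB
BBWWBWB
BBWWWWB
GGBBBBB
GGBBBBB
GGBBBBB
BBBBBBB
BBBBBBB
After op 3 paint(3,0,B):
RBWWWWB
BBWWWWB
BBWWBWB
BBWWWWB
GGBBBBB
GGBBBBB
GGBBBBB
BBBBBBB
BBBBBBB
After op 4 paint(1,3,G):
RBWWWWB
BBWGWWB
BBWWBWB
BBWWWWB
GGBBBBB
GGBBBBB
GGBBBBB
BBBBBBB
BBBBBBB
After op 5 paint(0,6,W):
RBWWWWW
BBWGWWB
BBWWBWB
BBWWWWB
GGBBBBB
GGBBBBB
GGBBBBB
BBBBBBB
BBBBBBB
After op 6 paint(8,6,G):
RBWWWWW
BBWGWWB
BBWWBWB
BBWWWWB
GGBBBBB
GGBBBBB
GGBBBBB
BBBBBBB
BBBBBBG
After op 7 fill(5,6,K) [31 cells changed]:
RBWWWWW
BBWGWWK
BBWWBWK
BBWWWWK
GGKKKKK
GGKKKKK
GGKKKKK
KKKKKKK
KKKKKKG

Answer: RBWWWWW
BBWGWWK
BBWWBWK
BBWWWWK
GGKKKKK
GGKKKKK
GGKKKKK
KKKKKKK
KKKKKKG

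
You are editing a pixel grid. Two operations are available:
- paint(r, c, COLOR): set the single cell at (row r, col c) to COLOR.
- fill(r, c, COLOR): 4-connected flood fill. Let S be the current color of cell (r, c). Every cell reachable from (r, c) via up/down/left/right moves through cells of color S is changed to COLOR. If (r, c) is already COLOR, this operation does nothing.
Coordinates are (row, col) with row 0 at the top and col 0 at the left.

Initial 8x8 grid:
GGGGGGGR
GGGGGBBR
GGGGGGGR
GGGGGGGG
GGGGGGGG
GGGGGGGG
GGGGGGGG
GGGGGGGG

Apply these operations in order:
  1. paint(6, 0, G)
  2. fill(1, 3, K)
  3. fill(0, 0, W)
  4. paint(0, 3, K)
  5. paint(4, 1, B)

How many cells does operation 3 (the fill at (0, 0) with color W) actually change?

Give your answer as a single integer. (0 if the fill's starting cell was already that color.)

After op 1 paint(6,0,G):
GGGGGGGR
GGGGGBBR
GGGGGGGR
GGGGGGGG
GGGGGGGG
GGGGGGGG
GGGGGGGG
GGGGGGGG
After op 2 fill(1,3,K) [59 cells changed]:
KKKKKKKR
KKKKKBBR
KKKKKKKR
KKKKKKKK
KKKKKKKK
KKKKKKKK
KKKKKKKK
KKKKKKKK
After op 3 fill(0,0,W) [59 cells changed]:
WWWWWWWR
WWWWWBBR
WWWWWWWR
WWWWWWWW
WWWWWWWW
WWWWWWWW
WWWWWWWW
WWWWWWWW

Answer: 59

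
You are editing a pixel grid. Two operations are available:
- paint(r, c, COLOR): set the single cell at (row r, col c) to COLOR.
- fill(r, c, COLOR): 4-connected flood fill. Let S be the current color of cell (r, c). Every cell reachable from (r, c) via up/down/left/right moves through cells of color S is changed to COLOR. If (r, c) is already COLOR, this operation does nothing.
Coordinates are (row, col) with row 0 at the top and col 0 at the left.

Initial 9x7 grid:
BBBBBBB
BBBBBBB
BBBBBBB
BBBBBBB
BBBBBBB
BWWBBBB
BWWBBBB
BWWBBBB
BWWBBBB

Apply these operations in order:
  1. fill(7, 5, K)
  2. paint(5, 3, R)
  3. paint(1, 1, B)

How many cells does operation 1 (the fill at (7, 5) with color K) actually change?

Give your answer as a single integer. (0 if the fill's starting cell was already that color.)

After op 1 fill(7,5,K) [55 cells changed]:
KKKKKKK
KKKKKKK
KKKKKKK
KKKKKKK
KKKKKKK
KWWKKKK
KWWKKKK
KWWKKKK
KWWKKKK

Answer: 55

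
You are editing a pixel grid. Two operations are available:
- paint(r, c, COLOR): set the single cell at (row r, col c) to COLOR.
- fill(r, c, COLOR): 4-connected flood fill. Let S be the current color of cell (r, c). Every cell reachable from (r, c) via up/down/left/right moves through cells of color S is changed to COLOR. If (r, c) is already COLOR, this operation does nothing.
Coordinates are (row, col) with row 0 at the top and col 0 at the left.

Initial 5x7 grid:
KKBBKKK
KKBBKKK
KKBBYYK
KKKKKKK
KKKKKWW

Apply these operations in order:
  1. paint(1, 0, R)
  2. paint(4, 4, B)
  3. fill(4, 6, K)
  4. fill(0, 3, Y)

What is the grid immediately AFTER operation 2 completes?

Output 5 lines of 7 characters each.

After op 1 paint(1,0,R):
KKBBKKK
RKBBKKK
KKBBYYK
KKKKKKK
KKKKKWW
After op 2 paint(4,4,B):
KKBBKKK
RKBBKKK
KKBBYYK
KKKKKKK
KKKKBWW

Answer: KKBBKKK
RKBBKKK
KKBBYYK
KKKKKKK
KKKKBWW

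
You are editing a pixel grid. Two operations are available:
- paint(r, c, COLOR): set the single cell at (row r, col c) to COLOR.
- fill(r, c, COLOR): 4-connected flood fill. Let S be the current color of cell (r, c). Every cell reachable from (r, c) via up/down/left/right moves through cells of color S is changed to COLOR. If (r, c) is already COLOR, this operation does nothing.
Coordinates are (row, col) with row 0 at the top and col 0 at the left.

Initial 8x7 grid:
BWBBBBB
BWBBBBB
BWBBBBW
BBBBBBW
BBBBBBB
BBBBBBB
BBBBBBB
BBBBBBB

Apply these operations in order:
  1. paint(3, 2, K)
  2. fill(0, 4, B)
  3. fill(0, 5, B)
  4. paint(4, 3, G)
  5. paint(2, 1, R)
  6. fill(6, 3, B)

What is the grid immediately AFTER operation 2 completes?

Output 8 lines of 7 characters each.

After op 1 paint(3,2,K):
BWBBBBB
BWBBBBB
BWBBBBW
BBKBBBW
BBBBBBB
BBBBBBB
BBBBBBB
BBBBBBB
After op 2 fill(0,4,B) [0 cells changed]:
BWBBBBB
BWBBBBB
BWBBBBW
BBKBBBW
BBBBBBB
BBBBBBB
BBBBBBB
BBBBBBB

Answer: BWBBBBB
BWBBBBB
BWBBBBW
BBKBBBW
BBBBBBB
BBBBBBB
BBBBBBB
BBBBBBB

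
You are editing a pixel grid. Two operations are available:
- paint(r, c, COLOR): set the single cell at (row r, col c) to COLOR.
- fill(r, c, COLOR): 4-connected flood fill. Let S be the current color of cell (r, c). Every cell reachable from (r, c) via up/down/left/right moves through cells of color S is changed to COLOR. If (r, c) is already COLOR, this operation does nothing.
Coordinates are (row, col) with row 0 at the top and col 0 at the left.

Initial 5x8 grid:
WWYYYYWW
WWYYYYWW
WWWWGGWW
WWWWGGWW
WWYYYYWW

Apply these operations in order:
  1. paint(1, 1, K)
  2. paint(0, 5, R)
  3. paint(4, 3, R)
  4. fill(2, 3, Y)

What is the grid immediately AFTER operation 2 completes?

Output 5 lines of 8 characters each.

Answer: WWYYYRWW
WKYYYYWW
WWWWGGWW
WWWWGGWW
WWYYYYWW

Derivation:
After op 1 paint(1,1,K):
WWYYYYWW
WKYYYYWW
WWWWGGWW
WWWWGGWW
WWYYYYWW
After op 2 paint(0,5,R):
WWYYYRWW
WKYYYYWW
WWWWGGWW
WWWWGGWW
WWYYYYWW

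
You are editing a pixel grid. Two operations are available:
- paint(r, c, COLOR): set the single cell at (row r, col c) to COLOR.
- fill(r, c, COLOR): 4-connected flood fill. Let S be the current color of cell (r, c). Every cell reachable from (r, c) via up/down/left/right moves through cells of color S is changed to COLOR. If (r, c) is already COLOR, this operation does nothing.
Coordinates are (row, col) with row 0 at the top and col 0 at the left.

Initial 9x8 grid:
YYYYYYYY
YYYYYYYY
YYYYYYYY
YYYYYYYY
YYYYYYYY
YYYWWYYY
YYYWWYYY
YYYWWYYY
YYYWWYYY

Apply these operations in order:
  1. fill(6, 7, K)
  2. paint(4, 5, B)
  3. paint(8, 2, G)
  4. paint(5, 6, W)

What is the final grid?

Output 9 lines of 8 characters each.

Answer: KKKKKKKK
KKKKKKKK
KKKKKKKK
KKKKKKKK
KKKKKBKK
KKKWWKWK
KKKWWKKK
KKKWWKKK
KKGWWKKK

Derivation:
After op 1 fill(6,7,K) [64 cells changed]:
KKKKKKKK
KKKKKKKK
KKKKKKKK
KKKKKKKK
KKKKKKKK
KKKWWKKK
KKKWWKKK
KKKWWKKK
KKKWWKKK
After op 2 paint(4,5,B):
KKKKKKKK
KKKKKKKK
KKKKKKKK
KKKKKKKK
KKKKKBKK
KKKWWKKK
KKKWWKKK
KKKWWKKK
KKKWWKKK
After op 3 paint(8,2,G):
KKKKKKKK
KKKKKKKK
KKKKKKKK
KKKKKKKK
KKKKKBKK
KKKWWKKK
KKKWWKKK
KKKWWKKK
KKGWWKKK
After op 4 paint(5,6,W):
KKKKKKKK
KKKKKKKK
KKKKKKKK
KKKKKKKK
KKKKKBKK
KKKWWKWK
KKKWWKKK
KKKWWKKK
KKGWWKKK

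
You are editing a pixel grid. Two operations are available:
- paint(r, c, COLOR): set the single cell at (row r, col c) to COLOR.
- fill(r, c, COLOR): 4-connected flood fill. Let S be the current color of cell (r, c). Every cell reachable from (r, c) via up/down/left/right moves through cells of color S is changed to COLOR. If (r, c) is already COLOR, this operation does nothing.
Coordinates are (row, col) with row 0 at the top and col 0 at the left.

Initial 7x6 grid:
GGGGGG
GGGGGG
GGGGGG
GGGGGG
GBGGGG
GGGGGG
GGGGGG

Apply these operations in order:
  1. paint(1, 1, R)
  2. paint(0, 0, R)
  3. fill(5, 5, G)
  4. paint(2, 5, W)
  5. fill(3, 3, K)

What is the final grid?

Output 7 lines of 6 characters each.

After op 1 paint(1,1,R):
GGGGGG
GRGGGG
GGGGGG
GGGGGG
GBGGGG
GGGGGG
GGGGGG
After op 2 paint(0,0,R):
RGGGGG
GRGGGG
GGGGGG
GGGGGG
GBGGGG
GGGGGG
GGGGGG
After op 3 fill(5,5,G) [0 cells changed]:
RGGGGG
GRGGGG
GGGGGG
GGGGGG
GBGGGG
GGGGGG
GGGGGG
After op 4 paint(2,5,W):
RGGGGG
GRGGGG
GGGGGW
GGGGGG
GBGGGG
GGGGGG
GGGGGG
After op 5 fill(3,3,K) [38 cells changed]:
RKKKKK
KRKKKK
KKKKKW
KKKKKK
KBKKKK
KKKKKK
KKKKKK

Answer: RKKKKK
KRKKKK
KKKKKW
KKKKKK
KBKKKK
KKKKKK
KKKKKK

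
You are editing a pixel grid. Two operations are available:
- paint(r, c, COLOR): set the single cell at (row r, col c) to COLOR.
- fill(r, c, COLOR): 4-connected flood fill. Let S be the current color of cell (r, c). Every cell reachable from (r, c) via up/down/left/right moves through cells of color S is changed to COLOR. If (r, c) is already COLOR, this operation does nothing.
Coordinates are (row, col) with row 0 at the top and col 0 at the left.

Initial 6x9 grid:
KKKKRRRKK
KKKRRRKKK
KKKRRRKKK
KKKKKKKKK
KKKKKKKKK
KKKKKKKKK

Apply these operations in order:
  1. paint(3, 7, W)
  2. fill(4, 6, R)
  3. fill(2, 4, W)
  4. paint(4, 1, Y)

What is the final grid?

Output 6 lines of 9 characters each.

Answer: WWWWWWWWW
WWWWWWWWW
WWWWWWWWW
WWWWWWWWW
WYWWWWWWW
WWWWWWWWW

Derivation:
After op 1 paint(3,7,W):
KKKKRRRKK
KKKRRRKKK
KKKRRRKKK
KKKKKKKWK
KKKKKKKKK
KKKKKKKKK
After op 2 fill(4,6,R) [44 cells changed]:
RRRRRRRRR
RRRRRRRRR
RRRRRRRRR
RRRRRRRWR
RRRRRRRRR
RRRRRRRRR
After op 3 fill(2,4,W) [53 cells changed]:
WWWWWWWWW
WWWWWWWWW
WWWWWWWWW
WWWWWWWWW
WWWWWWWWW
WWWWWWWWW
After op 4 paint(4,1,Y):
WWWWWWWWW
WWWWWWWWW
WWWWWWWWW
WWWWWWWWW
WYWWWWWWW
WWWWWWWWW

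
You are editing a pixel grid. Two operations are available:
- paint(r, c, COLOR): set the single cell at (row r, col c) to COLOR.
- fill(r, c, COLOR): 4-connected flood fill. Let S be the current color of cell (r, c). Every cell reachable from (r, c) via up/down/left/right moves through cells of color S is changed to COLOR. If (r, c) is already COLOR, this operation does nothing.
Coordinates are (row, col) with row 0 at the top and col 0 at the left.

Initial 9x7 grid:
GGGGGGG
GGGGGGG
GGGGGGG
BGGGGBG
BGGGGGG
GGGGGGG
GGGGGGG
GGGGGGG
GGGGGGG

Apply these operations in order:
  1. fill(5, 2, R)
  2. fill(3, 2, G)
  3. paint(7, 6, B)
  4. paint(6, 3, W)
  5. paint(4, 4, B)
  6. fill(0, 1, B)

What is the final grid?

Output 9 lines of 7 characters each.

Answer: BBBBBBB
BBBBBBB
BBBBBBB
BBBBBBB
BBBBBBB
BBBBBBB
BBBWBBB
BBBBBBB
BBBBBBB

Derivation:
After op 1 fill(5,2,R) [60 cells changed]:
RRRRRRR
RRRRRRR
RRRRRRR
BRRRRBR
BRRRRRR
RRRRRRR
RRRRRRR
RRRRRRR
RRRRRRR
After op 2 fill(3,2,G) [60 cells changed]:
GGGGGGG
GGGGGGG
GGGGGGG
BGGGGBG
BGGGGGG
GGGGGGG
GGGGGGG
GGGGGGG
GGGGGGG
After op 3 paint(7,6,B):
GGGGGGG
GGGGGGG
GGGGGGG
BGGGGBG
BGGGGGG
GGGGGGG
GGGGGGG
GGGGGGB
GGGGGGG
After op 4 paint(6,3,W):
GGGGGGG
GGGGGGG
GGGGGGG
BGGGGBG
BGGGGGG
GGGGGGG
GGGWGGG
GGGGGGB
GGGGGGG
After op 5 paint(4,4,B):
GGGGGGG
GGGGGGG
GGGGGGG
BGGGGBG
BGGGBGG
GGGGGGG
GGGWGGG
GGGGGGB
GGGGGGG
After op 6 fill(0,1,B) [57 cells changed]:
BBBBBBB
BBBBBBB
BBBBBBB
BBBBBBB
BBBBBBB
BBBBBBB
BBBWBBB
BBBBBBB
BBBBBBB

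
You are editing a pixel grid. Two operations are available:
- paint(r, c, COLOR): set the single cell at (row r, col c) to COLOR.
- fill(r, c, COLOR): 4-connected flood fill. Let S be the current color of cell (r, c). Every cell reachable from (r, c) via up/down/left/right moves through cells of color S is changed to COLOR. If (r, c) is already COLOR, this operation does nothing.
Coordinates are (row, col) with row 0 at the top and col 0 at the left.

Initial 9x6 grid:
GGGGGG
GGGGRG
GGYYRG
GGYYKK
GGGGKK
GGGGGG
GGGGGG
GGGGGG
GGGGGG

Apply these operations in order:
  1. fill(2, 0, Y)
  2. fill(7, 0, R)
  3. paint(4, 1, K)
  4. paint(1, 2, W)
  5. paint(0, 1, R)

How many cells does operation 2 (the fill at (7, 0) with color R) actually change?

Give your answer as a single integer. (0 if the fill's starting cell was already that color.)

Answer: 48

Derivation:
After op 1 fill(2,0,Y) [44 cells changed]:
YYYYYY
YYYYRY
YYYYRY
YYYYKK
YYYYKK
YYYYYY
YYYYYY
YYYYYY
YYYYYY
After op 2 fill(7,0,R) [48 cells changed]:
RRRRRR
RRRRRR
RRRRRR
RRRRKK
RRRRKK
RRRRRR
RRRRRR
RRRRRR
RRRRRR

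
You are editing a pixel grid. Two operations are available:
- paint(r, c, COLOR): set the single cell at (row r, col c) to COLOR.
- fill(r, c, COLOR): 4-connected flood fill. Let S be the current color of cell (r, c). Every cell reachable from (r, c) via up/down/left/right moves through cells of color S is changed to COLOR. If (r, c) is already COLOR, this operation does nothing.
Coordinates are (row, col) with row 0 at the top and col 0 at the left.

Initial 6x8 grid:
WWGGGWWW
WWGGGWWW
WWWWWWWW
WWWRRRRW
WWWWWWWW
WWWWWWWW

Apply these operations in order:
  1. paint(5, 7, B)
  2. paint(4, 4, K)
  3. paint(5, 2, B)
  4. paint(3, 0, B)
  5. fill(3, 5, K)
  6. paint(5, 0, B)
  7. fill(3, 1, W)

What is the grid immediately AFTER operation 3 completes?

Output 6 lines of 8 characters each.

After op 1 paint(5,7,B):
WWGGGWWW
WWGGGWWW
WWWWWWWW
WWWRRRRW
WWWWWWWW
WWWWWWWB
After op 2 paint(4,4,K):
WWGGGWWW
WWGGGWWW
WWWWWWWW
WWWRRRRW
WWWWKWWW
WWWWWWWB
After op 3 paint(5,2,B):
WWGGGWWW
WWGGGWWW
WWWWWWWW
WWWRRRRW
WWWWKWWW
WWBWWWWB

Answer: WWGGGWWW
WWGGGWWW
WWWWWWWW
WWWRRRRW
WWWWKWWW
WWBWWWWB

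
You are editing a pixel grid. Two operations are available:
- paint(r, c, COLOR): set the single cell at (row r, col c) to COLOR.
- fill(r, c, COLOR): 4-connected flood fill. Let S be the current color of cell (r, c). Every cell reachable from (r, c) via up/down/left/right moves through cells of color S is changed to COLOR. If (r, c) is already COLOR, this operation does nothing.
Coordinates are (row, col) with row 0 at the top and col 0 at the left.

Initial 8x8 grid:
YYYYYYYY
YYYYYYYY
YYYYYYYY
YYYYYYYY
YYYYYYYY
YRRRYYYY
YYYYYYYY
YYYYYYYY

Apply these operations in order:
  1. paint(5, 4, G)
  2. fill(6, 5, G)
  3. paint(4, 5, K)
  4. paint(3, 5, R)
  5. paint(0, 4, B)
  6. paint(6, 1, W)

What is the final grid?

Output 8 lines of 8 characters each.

Answer: GGGGBGGG
GGGGGGGG
GGGGGGGG
GGGGGRGG
GGGGGKGG
GRRRGGGG
GWGGGGGG
GGGGGGGG

Derivation:
After op 1 paint(5,4,G):
YYYYYYYY
YYYYYYYY
YYYYYYYY
YYYYYYYY
YYYYYYYY
YRRRGYYY
YYYYYYYY
YYYYYYYY
After op 2 fill(6,5,G) [60 cells changed]:
GGGGGGGG
GGGGGGGG
GGGGGGGG
GGGGGGGG
GGGGGGGG
GRRRGGGG
GGGGGGGG
GGGGGGGG
After op 3 paint(4,5,K):
GGGGGGGG
GGGGGGGG
GGGGGGGG
GGGGGGGG
GGGGGKGG
GRRRGGGG
GGGGGGGG
GGGGGGGG
After op 4 paint(3,5,R):
GGGGGGGG
GGGGGGGG
GGGGGGGG
GGGGGRGG
GGGGGKGG
GRRRGGGG
GGGGGGGG
GGGGGGGG
After op 5 paint(0,4,B):
GGGGBGGG
GGGGGGGG
GGGGGGGG
GGGGGRGG
GGGGGKGG
GRRRGGGG
GGGGGGGG
GGGGGGGG
After op 6 paint(6,1,W):
GGGGBGGG
GGGGGGGG
GGGGGGGG
GGGGGRGG
GGGGGKGG
GRRRGGGG
GWGGGGGG
GGGGGGGG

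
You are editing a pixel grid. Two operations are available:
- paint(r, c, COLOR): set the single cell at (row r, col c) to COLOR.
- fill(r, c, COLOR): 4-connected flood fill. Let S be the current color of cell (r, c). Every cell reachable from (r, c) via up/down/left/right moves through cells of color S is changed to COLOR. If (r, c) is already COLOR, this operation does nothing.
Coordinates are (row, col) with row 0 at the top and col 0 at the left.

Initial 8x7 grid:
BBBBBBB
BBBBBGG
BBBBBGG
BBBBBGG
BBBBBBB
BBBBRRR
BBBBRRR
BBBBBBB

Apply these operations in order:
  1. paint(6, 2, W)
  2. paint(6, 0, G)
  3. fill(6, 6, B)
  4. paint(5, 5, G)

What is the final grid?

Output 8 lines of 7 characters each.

After op 1 paint(6,2,W):
BBBBBBB
BBBBBGG
BBBBBGG
BBBBBGG
BBBBBBB
BBBBRRR
BBWBRRR
BBBBBBB
After op 2 paint(6,0,G):
BBBBBBB
BBBBBGG
BBBBBGG
BBBBBGG
BBBBBBB
BBBBRRR
GBWBRRR
BBBBBBB
After op 3 fill(6,6,B) [6 cells changed]:
BBBBBBB
BBBBBGG
BBBBBGG
BBBBBGG
BBBBBBB
BBBBBBB
GBWBBBB
BBBBBBB
After op 4 paint(5,5,G):
BBBBBBB
BBBBBGG
BBBBBGG
BBBBBGG
BBBBBBB
BBBBBGB
GBWBBBB
BBBBBBB

Answer: BBBBBBB
BBBBBGG
BBBBBGG
BBBBBGG
BBBBBBB
BBBBBGB
GBWBBBB
BBBBBBB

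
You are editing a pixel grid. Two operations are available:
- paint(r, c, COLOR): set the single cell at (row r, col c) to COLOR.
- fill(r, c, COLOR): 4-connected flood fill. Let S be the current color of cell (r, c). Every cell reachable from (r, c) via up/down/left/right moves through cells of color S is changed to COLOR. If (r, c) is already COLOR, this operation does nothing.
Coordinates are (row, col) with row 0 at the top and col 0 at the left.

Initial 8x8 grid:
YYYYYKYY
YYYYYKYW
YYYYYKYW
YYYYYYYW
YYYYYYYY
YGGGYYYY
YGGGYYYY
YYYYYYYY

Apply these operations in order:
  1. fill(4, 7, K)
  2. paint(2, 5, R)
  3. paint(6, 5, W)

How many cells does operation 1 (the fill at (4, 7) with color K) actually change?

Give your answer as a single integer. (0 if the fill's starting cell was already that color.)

After op 1 fill(4,7,K) [52 cells changed]:
KKKKKKKK
KKKKKKKW
KKKKKKKW
KKKKKKKW
KKKKKKKK
KGGGKKKK
KGGGKKKK
KKKKKKKK

Answer: 52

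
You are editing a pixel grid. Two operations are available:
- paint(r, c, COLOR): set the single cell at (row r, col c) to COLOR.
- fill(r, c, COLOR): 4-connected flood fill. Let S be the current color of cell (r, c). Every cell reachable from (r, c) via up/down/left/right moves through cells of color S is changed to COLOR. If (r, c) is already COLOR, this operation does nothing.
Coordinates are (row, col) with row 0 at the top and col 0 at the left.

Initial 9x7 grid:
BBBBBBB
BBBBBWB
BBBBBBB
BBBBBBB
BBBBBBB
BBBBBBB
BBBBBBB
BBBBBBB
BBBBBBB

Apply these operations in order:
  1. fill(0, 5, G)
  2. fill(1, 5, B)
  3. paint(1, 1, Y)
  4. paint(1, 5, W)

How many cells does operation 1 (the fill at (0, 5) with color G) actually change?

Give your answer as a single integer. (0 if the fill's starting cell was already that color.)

After op 1 fill(0,5,G) [62 cells changed]:
GGGGGGG
GGGGGWG
GGGGGGG
GGGGGGG
GGGGGGG
GGGGGGG
GGGGGGG
GGGGGGG
GGGGGGG

Answer: 62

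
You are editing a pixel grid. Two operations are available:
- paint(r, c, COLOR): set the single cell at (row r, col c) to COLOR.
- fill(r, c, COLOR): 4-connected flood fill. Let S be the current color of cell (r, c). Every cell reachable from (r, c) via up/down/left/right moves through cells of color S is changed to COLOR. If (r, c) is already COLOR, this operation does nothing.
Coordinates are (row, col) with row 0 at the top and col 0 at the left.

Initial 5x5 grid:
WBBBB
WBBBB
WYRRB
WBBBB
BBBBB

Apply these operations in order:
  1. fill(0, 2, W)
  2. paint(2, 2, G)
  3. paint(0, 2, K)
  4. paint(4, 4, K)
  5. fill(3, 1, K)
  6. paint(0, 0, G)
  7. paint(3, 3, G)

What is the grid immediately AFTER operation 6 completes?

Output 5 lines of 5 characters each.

After op 1 fill(0,2,W) [18 cells changed]:
WWWWW
WWWWW
WYRRW
WWWWW
WWWWW
After op 2 paint(2,2,G):
WWWWW
WWWWW
WYGRW
WWWWW
WWWWW
After op 3 paint(0,2,K):
WWKWW
WWWWW
WYGRW
WWWWW
WWWWW
After op 4 paint(4,4,K):
WWKWW
WWWWW
WYGRW
WWWWW
WWWWK
After op 5 fill(3,1,K) [20 cells changed]:
KKKKK
KKKKK
KYGRK
KKKKK
KKKKK
After op 6 paint(0,0,G):
GKKKK
KKKKK
KYGRK
KKKKK
KKKKK

Answer: GKKKK
KKKKK
KYGRK
KKKKK
KKKKK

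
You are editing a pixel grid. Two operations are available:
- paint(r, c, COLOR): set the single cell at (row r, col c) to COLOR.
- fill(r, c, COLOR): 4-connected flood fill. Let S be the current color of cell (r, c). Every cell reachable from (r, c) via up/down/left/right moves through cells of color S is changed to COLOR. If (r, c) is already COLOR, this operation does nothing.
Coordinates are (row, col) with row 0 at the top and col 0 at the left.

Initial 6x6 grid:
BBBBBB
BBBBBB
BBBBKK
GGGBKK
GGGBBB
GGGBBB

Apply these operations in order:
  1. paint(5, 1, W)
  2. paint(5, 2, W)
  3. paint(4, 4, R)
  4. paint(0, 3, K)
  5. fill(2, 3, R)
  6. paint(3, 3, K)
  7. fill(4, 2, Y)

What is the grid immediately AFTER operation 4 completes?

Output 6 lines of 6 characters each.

After op 1 paint(5,1,W):
BBBBBB
BBBBBB
BBBBKK
GGGBKK
GGGBBB
GWGBBB
After op 2 paint(5,2,W):
BBBBBB
BBBBBB
BBBBKK
GGGBKK
GGGBBB
GWWBBB
After op 3 paint(4,4,R):
BBBBBB
BBBBBB
BBBBKK
GGGBKK
GGGBRB
GWWBBB
After op 4 paint(0,3,K):
BBBKBB
BBBBBB
BBBBKK
GGGBKK
GGGBRB
GWWBBB

Answer: BBBKBB
BBBBBB
BBBBKK
GGGBKK
GGGBRB
GWWBBB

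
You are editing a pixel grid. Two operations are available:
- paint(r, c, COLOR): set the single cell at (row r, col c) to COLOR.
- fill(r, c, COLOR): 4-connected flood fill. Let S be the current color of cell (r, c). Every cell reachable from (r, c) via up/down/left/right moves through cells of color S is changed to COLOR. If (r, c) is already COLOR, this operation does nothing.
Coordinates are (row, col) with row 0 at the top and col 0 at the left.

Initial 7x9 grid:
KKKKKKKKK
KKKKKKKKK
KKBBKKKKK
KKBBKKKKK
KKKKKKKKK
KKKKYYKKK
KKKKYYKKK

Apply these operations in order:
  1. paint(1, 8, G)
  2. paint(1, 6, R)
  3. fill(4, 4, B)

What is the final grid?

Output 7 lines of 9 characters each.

Answer: BBBBBBBBB
BBBBBBRBG
BBBBBBBBB
BBBBBBBBB
BBBBBBBBB
BBBBYYBBB
BBBBYYBBB

Derivation:
After op 1 paint(1,8,G):
KKKKKKKKK
KKKKKKKKG
KKBBKKKKK
KKBBKKKKK
KKKKKKKKK
KKKKYYKKK
KKKKYYKKK
After op 2 paint(1,6,R):
KKKKKKKKK
KKKKKKRKG
KKBBKKKKK
KKBBKKKKK
KKKKKKKKK
KKKKYYKKK
KKKKYYKKK
After op 3 fill(4,4,B) [53 cells changed]:
BBBBBBBBB
BBBBBBRBG
BBBBBBBBB
BBBBBBBBB
BBBBBBBBB
BBBBYYBBB
BBBBYYBBB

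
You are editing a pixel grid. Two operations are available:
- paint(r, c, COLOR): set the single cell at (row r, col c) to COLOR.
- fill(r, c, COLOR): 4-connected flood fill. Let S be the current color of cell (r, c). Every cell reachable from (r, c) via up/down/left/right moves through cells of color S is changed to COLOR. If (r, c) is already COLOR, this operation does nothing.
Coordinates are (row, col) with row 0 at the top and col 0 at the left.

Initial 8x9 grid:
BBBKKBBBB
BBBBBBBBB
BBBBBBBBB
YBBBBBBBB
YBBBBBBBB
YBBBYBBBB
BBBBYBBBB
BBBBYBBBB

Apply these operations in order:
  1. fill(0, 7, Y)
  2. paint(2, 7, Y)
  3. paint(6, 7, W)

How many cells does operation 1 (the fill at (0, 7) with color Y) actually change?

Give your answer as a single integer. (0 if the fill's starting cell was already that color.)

After op 1 fill(0,7,Y) [64 cells changed]:
YYYKKYYYY
YYYYYYYYY
YYYYYYYYY
YYYYYYYYY
YYYYYYYYY
YYYYYYYYY
YYYYYYYYY
YYYYYYYYY

Answer: 64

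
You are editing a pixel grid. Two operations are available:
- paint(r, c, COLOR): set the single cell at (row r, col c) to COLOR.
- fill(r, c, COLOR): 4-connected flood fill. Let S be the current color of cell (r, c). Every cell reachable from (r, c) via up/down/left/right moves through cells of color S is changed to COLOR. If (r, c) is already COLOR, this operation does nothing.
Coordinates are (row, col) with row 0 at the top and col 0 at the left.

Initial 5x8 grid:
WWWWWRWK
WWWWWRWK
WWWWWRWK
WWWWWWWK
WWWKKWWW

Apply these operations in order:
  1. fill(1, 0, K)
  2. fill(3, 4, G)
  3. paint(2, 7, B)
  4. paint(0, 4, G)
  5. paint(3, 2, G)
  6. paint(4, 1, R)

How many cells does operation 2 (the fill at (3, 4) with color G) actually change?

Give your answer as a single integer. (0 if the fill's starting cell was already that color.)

After op 1 fill(1,0,K) [31 cells changed]:
KKKKKRKK
KKKKKRKK
KKKKKRKK
KKKKKKKK
KKKKKKKK
After op 2 fill(3,4,G) [37 cells changed]:
GGGGGRGG
GGGGGRGG
GGGGGRGG
GGGGGGGG
GGGGGGGG

Answer: 37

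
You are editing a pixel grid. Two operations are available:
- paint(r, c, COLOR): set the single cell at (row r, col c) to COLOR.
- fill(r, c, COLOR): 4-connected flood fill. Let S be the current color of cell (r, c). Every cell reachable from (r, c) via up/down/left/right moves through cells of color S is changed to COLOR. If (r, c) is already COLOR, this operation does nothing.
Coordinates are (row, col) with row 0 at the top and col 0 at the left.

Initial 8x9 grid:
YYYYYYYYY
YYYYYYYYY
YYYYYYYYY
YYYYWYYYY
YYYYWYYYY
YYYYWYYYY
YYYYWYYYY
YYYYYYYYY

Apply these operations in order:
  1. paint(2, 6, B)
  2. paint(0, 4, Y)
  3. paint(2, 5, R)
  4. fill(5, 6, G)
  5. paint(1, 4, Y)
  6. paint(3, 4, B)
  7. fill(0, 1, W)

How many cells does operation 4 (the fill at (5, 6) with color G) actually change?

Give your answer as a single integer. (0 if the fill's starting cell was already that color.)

After op 1 paint(2,6,B):
YYYYYYYYY
YYYYYYYYY
YYYYYYBYY
YYYYWYYYY
YYYYWYYYY
YYYYWYYYY
YYYYWYYYY
YYYYYYYYY
After op 2 paint(0,4,Y):
YYYYYYYYY
YYYYYYYYY
YYYYYYBYY
YYYYWYYYY
YYYYWYYYY
YYYYWYYYY
YYYYWYYYY
YYYYYYYYY
After op 3 paint(2,5,R):
YYYYYYYYY
YYYYYYYYY
YYYYYRBYY
YYYYWYYYY
YYYYWYYYY
YYYYWYYYY
YYYYWYYYY
YYYYYYYYY
After op 4 fill(5,6,G) [66 cells changed]:
GGGGGGGGG
GGGGGGGGG
GGGGGRBGG
GGGGWGGGG
GGGGWGGGG
GGGGWGGGG
GGGGWGGGG
GGGGGGGGG

Answer: 66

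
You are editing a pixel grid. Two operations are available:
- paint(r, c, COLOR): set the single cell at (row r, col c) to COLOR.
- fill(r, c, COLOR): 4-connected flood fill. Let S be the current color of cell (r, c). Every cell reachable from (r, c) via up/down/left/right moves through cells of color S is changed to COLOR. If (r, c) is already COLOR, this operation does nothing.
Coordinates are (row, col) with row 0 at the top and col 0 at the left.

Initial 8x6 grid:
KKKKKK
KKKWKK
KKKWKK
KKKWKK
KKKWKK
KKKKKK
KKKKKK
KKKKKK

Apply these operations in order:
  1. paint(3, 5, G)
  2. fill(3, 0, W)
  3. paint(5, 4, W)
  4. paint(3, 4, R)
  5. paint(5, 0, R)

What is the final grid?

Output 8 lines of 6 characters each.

After op 1 paint(3,5,G):
KKKKKK
KKKWKK
KKKWKK
KKKWKG
KKKWKK
KKKKKK
KKKKKK
KKKKKK
After op 2 fill(3,0,W) [43 cells changed]:
WWWWWW
WWWWWW
WWWWWW
WWWWWG
WWWWWW
WWWWWW
WWWWWW
WWWWWW
After op 3 paint(5,4,W):
WWWWWW
WWWWWW
WWWWWW
WWWWWG
WWWWWW
WWWWWW
WWWWWW
WWWWWW
After op 4 paint(3,4,R):
WWWWWW
WWWWWW
WWWWWW
WWWWRG
WWWWWW
WWWWWW
WWWWWW
WWWWWW
After op 5 paint(5,0,R):
WWWWWW
WWWWWW
WWWWWW
WWWWRG
WWWWWW
RWWWWW
WWWWWW
WWWWWW

Answer: WWWWWW
WWWWWW
WWWWWW
WWWWRG
WWWWWW
RWWWWW
WWWWWW
WWWWWW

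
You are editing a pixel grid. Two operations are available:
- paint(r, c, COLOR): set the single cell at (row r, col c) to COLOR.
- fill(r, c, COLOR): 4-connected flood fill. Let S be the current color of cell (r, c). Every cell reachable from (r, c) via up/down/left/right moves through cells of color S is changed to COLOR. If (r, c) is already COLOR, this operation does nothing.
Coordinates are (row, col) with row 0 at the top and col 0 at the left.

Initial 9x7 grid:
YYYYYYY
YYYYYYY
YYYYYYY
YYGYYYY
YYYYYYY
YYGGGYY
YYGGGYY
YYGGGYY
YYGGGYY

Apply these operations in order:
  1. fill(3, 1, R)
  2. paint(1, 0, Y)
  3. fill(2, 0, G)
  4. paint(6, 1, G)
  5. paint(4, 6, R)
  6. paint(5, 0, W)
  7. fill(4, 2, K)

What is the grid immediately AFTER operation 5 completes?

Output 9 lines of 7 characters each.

After op 1 fill(3,1,R) [50 cells changed]:
RRRRRRR
RRRRRRR
RRRRRRR
RRGRRRR
RRRRRRR
RRGGGRR
RRGGGRR
RRGGGRR
RRGGGRR
After op 2 paint(1,0,Y):
RRRRRRR
YRRRRRR
RRRRRRR
RRGRRRR
RRRRRRR
RRGGGRR
RRGGGRR
RRGGGRR
RRGGGRR
After op 3 fill(2,0,G) [49 cells changed]:
GGGGGGG
YGGGGGG
GGGGGGG
GGGGGGG
GGGGGGG
GGGGGGG
GGGGGGG
GGGGGGG
GGGGGGG
After op 4 paint(6,1,G):
GGGGGGG
YGGGGGG
GGGGGGG
GGGGGGG
GGGGGGG
GGGGGGG
GGGGGGG
GGGGGGG
GGGGGGG
After op 5 paint(4,6,R):
GGGGGGG
YGGGGGG
GGGGGGG
GGGGGGG
GGGGGGR
GGGGGGG
GGGGGGG
GGGGGGG
GGGGGGG

Answer: GGGGGGG
YGGGGGG
GGGGGGG
GGGGGGG
GGGGGGR
GGGGGGG
GGGGGGG
GGGGGGG
GGGGGGG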